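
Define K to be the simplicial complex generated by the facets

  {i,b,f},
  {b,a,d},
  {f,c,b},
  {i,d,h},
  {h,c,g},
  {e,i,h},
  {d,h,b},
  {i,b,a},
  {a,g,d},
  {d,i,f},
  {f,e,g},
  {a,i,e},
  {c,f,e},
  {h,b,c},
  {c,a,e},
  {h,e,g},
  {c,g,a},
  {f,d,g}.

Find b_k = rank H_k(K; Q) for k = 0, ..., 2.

Order the vertices as a < b < c < d < e < f < g < h < i. Listing each simplex with vertices in this order, K has dimension 2 with simplices:

  0-simplices (9): a, b, c, d, e, f, g, h, i
  1-simplices (27): ab, ac, ad, ae, ag, ai, bc, bd, bf, bh, bi, ce, cf, cg, ch, df, dg, dh, di, ef, eg, eh, ei, fg, fi, gh, hi
  2-simplices (18): abd, abi, ace, acg, adg, aei, bcf, bch, bdh, bfi, cef, cgh, dfg, dfi, dhi, efg, egh, ehi

giving chain groups C_0 ≅ Z^9, C_1 ≅ Z^27, C_2 ≅ Z^18.

Boundary ∂_1: C_1 → C_0 sends each edge [p,q] (with p < q) to q − p. For instance
  ∂ai = i − a.
The 9×27 boundary matrix has rank 8 and Smith normal form diag(1,1,1,1,1,1,1,1).

The boundary map ∂_2: C_2 → C_1 sends each 2-simplex [p,q,r] to [q,r] − [p,r] + [p,q]. For instance
  ∂dfg = fg − dg + df,
  ∂cef = ef − cf + ce.
The resulting 27×18 matrix has rank 18, and its Smith normal form has invariant factors (1,1,1,1,1,1,1,1,1,1,1,1,1,1,1,1,1,2).

Computing H_k = (kernel of ∂_k) / (image of ∂_{k+1}):

  H_0: rank C_0 − rank ∂_1 = 9 − 8 = 1, and the invariant factors of ∂_1 are all 1, so H_0 = Z.
  H_1: rank ker ∂_1 − rank ∂_2 = (27 − 8) − 18 = 1, and ∂_2 has invariant factor 2 > 1, so H_1 = Z ⊕ Z_2.
  H_2: rank ker ∂_2 − rank ∂_3 = (18 − 18) − 0 = 0, and there is no ∂_3, so H_2 = 0.

As a check, the Euler characteristic is 9 − 27 + 18 = 0, which agrees with 1 − 1 + 0 = 0.

Hence the Betti numbers are b_0 = 1, b_1 = 1, b_2 = 0.

b_0 = 1, b_1 = 1, b_2 = 0.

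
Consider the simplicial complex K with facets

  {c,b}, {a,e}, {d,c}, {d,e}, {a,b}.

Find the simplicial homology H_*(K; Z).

Fix the vertex order a < b < c < d < e and write every simplex with vertices in increasing order. Then dim K = 1 and the simplices of K are:

  0-simplices (5): a, b, c, d, e
  1-simplices (5): ab, ae, bc, cd, de

Hence C_0 ≅ Z^5, C_1 ≅ Z^5.

∂_1: C_1 → C_0 sends each edge [p,q] (with p < q) to q − p.
The resulting 5×5 matrix has rank 4, and its Smith normal form has invariant factors (1,1,1,1).

Computing H_k = (kernel of ∂_k) / (image of ∂_{k+1}):

  H_0: rank C_0 − rank ∂_1 = 5 − 4 = 1, and the invariant factors of ∂_1 are all 1, so H_0 ≅ Z.
  H_1: rank ker ∂_1 − rank ∂_2 = (5 − 4) − 0 = 1, and there is no ∂_2, so H_1 ≅ Z.

H_0 ≅ Z,  H_1 ≅ Z.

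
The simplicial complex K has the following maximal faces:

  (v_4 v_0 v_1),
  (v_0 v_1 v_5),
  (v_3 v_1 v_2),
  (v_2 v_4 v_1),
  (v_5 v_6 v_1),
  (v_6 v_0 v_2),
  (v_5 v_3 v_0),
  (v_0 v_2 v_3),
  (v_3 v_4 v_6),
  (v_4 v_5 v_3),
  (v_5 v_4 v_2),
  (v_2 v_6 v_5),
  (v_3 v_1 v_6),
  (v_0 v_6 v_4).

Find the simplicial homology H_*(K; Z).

Take the total order v_0 < v_1 < v_2 < v_3 < v_4 < v_5 < v_6 on the vertex set. Then K (dimension 2) consists of the simplices:

  0-simplices (7): [v_0], [v_1], [v_2], [v_3], [v_4], [v_5], [v_6]
  1-simplices (21): (21 of them)
  2-simplices (14): (14 of them)

giving chain groups C_0 ≅ Z^7, C_1 ≅ Z^21, C_2 ≅ Z^14.

∂_1: C_1 → C_0 sends each edge [p,q] (with p < q) to q − p. For instance
  ∂[v_0,v_3] = [v_3] − [v_0].
The resulting 7×21 matrix has rank 6, and its Smith normal form has invariant factors (1,1,1,1,1,1).

∂_2: C_2 → C_1 maps a triangle to the signed sum of its edges. For instance
  ∂[v_1,v_2,v_4] = [v_2,v_4] − [v_1,v_4] + [v_1,v_2],
  ∂[v_1,v_2,v_3] = [v_2,v_3] − [v_1,v_3] + [v_1,v_2].
The 21×14 boundary matrix has rank 13 and Smith normal form diag(1,1,1,1,1,1,1,1,1,1,1,1,1).

Reading off H_k = ker ∂_k / im ∂_{k+1}:

  H_0: rank C_0 − rank ∂_1 = 7 − 6 = 1, and the invariant factors of ∂_1 are all 1, so H_0 ≅ Z.
  H_1: rank ker ∂_1 − rank ∂_2 = (21 − 6) − 13 = 2, and the invariant factors of ∂_2 are all 1, so H_1 ≅ Z^2.
  H_2: rank ker ∂_2 − rank ∂_3 = (14 − 13) − 0 = 1, and there is no ∂_3, so H_2 ≅ Z.

(K is a triangulation of the torus T^2.)

H_0 ≅ Z,  H_1 ≅ Z^2,  H_2 ≅ Z.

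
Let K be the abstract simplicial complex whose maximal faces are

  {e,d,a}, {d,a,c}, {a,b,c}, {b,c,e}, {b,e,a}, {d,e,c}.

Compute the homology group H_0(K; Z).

H_0 ≅ Z.

Take the total order a < b < c < d < e on the vertex set. Then K (dimension 2) consists of the simplices:

  0-simplices (5): a, b, c, d, e
  1-simplices (9): ab, ac, ad, ae, bc, be, cd, ce, de
  2-simplices (6): abc, abe, acd, ade, bce, cde

giving chain groups C_0 ≅ Z^5, C_1 ≅ Z^9, C_2 ≅ Z^6.

Boundary ∂_1: C_1 → C_0 sends each edge [p,q] (with p < q) to q − p. For instance
  ∂cd = d − c.
This gives a 5×9 integer matrix of rank 4; reducing to Smith normal form yields diagonal entries (1,1,1,1).

Boundary ∂_2: C_2 → C_1 acts by ∂[p,q,r] = [q,r] − [p,r] + [p,q]. For instance
  ∂ade = de − ae + ad,
  ∂abe = be − ae + ab.
As a 9×6 matrix over Z this has rank 5, with invariant factors (1,1,1,1,1).

Computing H_k = (kernel of ∂_k) / (image of ∂_{k+1}):

  H_0: rank C_0 − rank ∂_1 = 5 − 4 = 1, and the invariant factors of ∂_1 are all 1, so H_0 ≅ Z.

(K is a triangulation of the 2-sphere S^2.)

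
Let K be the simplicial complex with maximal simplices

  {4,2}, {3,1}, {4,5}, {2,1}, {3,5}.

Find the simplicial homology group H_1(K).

H_1 = Z.

Take the total order 1 < 2 < 3 < 4 < 5 on the vertex set. Then K (dimension 1) consists of the simplices:

  0-simplices (5): [1], [2], [3], [4], [5]
  1-simplices (5): [1,2], [1,3], [2,4], [3,5], [4,5]

giving chain groups C_0 ≅ Z^5, C_1 ≅ Z^5.

∂_1: C_1 → C_0 maps an edge to its endpoints' difference, ∂[p,q] = q − p.
The 5×5 boundary matrix has rank 4 and Smith normal form diag(1,1,1,1).

Computing H_k = (kernel of ∂_k) / (image of ∂_{k+1}):

  H_1: rank ker ∂_1 − rank ∂_2 = (5 − 4) − 0 = 1, and there is no ∂_2, so H_1 ≅ Z.

(K is a triangulation of the circle S^1.)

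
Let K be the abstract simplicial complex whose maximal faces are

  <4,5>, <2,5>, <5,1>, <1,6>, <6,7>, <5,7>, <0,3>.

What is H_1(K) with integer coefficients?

K has 8 vertices, 7 edges.
rank ∂_1 = 6, rank ∂_2 = 0 ⇒ b_1 = 7 − 6 − 0 = 1. So H_1 = Z.

H_1 ≅ Z.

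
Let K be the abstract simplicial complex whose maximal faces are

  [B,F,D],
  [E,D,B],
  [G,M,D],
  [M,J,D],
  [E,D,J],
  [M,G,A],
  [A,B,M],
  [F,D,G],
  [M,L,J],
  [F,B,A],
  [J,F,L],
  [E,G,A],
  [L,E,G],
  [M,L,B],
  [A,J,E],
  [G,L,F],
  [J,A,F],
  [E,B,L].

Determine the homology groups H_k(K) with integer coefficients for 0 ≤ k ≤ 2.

H_0 ≅ Z,  H_1 ≅ Z^2,  H_2 ≅ Z.

Take the total order A < B < D < E < F < G < J < L < M on the vertex set. Then K (dimension 2) consists of the simplices:

  0-simplices (9): A, B, D, E, F, G, J, L, M
  1-simplices (27): AB, AE, AF, AG, AJ, AM, BD, BE, BF, BL, BM, DE, DF, DG, DJ, DM, EG, EJ, EL, FG, FJ, FL, GL, GM, JL, JM, LM
  2-simplices (18): ABF, ABM, AEG, AEJ, AFJ, AGM, BDE, BDF, BEL, BLM, DEJ, DFG, DGM, DJM, EGL, FGL, FJL, JLM

giving chain groups C_0 ≅ Z^9, C_1 ≅ Z^27, C_2 ≅ Z^18.

Boundary ∂_1: C_1 → C_0 sends each edge [p,q] (with p < q) to q − p.
This gives a 9×27 integer matrix of rank 8; reducing to Smith normal form yields diagonal entries (1,1,1,1,1,1,1,1).

∂_2: C_2 → C_1 acts by ∂[p,q,r] = [q,r] − [p,r] + [p,q]. For instance
  ∂BDF = DF − BF + BD,
  ∂DJM = JM − DM + DJ.
The 27×18 boundary matrix has rank 17 and Smith normal form diag(1,1,1,1,1,1,1,1,1,1,1,1,1,1,1,1,1).

From H_k ≅ ker(∂_k) / im(∂_{k+1}) we obtain:

  H_0: rank C_0 − rank ∂_1 = 9 − 8 = 1, and the invariant factors of ∂_1 are all 1, so H_0 ≅ Z.
  H_1: rank ker ∂_1 − rank ∂_2 = (27 − 8) − 17 = 2, and the invariant factors of ∂_2 are all 1, so H_1 ≅ Z^2.
  H_2: rank ker ∂_2 − rank ∂_3 = (18 − 17) − 0 = 1, and there is no ∂_3, so H_2 ≅ Z.

(K is a triangulation of the torus T^2.)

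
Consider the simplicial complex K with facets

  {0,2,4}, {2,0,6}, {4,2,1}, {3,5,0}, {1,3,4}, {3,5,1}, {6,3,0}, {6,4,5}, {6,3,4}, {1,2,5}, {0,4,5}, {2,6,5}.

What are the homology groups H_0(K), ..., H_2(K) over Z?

Fix the vertex order 0 < 1 < 2 < 3 < 4 < 5 < 6 and write every simplex with vertices in increasing order. Then dim K = 2 and the simplices of K are:

  0-simplices (7): [0], [1], [2], [3], [4], [5], [6]
  1-simplices (18): [0,2], [0,3], [0,4], [0,5], [0,6], [1,2], [1,3], [1,4], [1,5], [2,4], [2,5], [2,6], [3,4], [3,5], [3,6], [4,5], [4,6], [5,6]
  2-simplices (12): [0,2,4], [0,2,6], [0,3,5], [0,3,6], [0,4,5], [1,2,4], [1,2,5], [1,3,4], [1,3,5], [2,5,6], [3,4,6], [4,5,6]

so the chain groups are C_0 ≅ Z^7, C_1 ≅ Z^18, C_2 ≅ Z^12.

Boundary ∂_1: C_1 → C_0 is given by ∂[p,q] = [q] − [p].
The resulting 7×18 matrix has rank 6, and its Smith normal form has invariant factors (1,1,1,1,1,1).

Boundary ∂_2: C_2 → C_1 acts by ∂[p,q,r] = [q,r] − [p,r] + [p,q]. For instance
  ∂[0,2,6] = [2,6] − [0,6] + [0,2],
  ∂[1,3,4] = [3,4] − [1,4] + [1,3].
This gives a 18×12 integer matrix of rank 12; reducing to Smith normal form yields diagonal entries (1,1,1,1,1,1,1,1,1,1,1,2).

Now H_k = ker ∂_k / im ∂_{k+1}, so:

  H_0: rank C_0 − rank ∂_1 = 7 − 6 = 1, and the invariant factors of ∂_1 are all 1, so H_0 = Z.
  H_1: rank ker ∂_1 − rank ∂_2 = (18 − 6) − 12 = 0, and ∂_2 has invariant factor 2 > 1, so H_1 = Z/2.
  H_2: rank ker ∂_2 − rank ∂_3 = (12 − 12) − 0 = 0, and there is no ∂_3, so H_2 = 0.

As a check, the Euler characteristic is 7 − 18 + 12 = 1, which agrees with 1 − 0 + 0 = 1.
(K is a triangulation of the real projective plane RP^2.)

H_0 ≅ Z,  H_1 ≅ Z/2,  H_2 = 0.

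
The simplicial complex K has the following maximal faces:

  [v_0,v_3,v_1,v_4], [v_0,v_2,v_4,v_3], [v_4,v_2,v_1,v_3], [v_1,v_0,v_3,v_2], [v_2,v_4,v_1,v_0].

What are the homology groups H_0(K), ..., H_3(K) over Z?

Order the vertices as v_0 < v_1 < v_2 < v_3 < v_4. Listing each simplex with vertices in this order, K has dimension 3 with simplices:

  0-simplices (5): [v_0], [v_1], [v_2], [v_3], [v_4]
  1-simplices (10): [v_0,v_1], [v_0,v_2], [v_0,v_3], [v_0,v_4], [v_1,v_2], [v_1,v_3], [v_1,v_4], [v_2,v_3], [v_2,v_4], [v_3,v_4]
  2-simplices (10): [v_0,v_1,v_2], [v_0,v_1,v_3], [v_0,v_1,v_4], [v_0,v_2,v_3], [v_0,v_2,v_4], [v_0,v_3,v_4], [v_1,v_2,v_3], [v_1,v_2,v_4], [v_1,v_3,v_4], [v_2,v_3,v_4]
  3-simplices (5): [v_0,v_1,v_2,v_3], [v_0,v_1,v_2,v_4], [v_0,v_1,v_3,v_4], [v_0,v_2,v_3,v_4], [v_1,v_2,v_3,v_4]

giving chain groups C_0 ≅ Z^5, C_1 ≅ Z^10, C_2 ≅ Z^10, C_3 ≅ Z^5.

Boundary ∂_1: C_1 → C_0 is given by ∂[p,q] = [q] − [p].
This gives a 5×10 integer matrix of rank 4; reducing to Smith normal form yields diagonal entries (1,1,1,1).

Boundary ∂_2: C_2 → C_1 sends each 2-simplex [p,q,r] to [q,r] − [p,r] + [p,q]. For instance
  ∂[v_0,v_2,v_3] = [v_2,v_3] − [v_0,v_3] + [v_0,v_2],
  ∂[v_0,v_1,v_2] = [v_1,v_2] − [v_0,v_2] + [v_0,v_1].
The resulting 10×10 matrix has rank 6, and its Smith normal form has invariant factors (1,1,1,1,1,1).

The boundary map ∂_3: C_3 → C_2 sends each 3-simplex σ to the alternating sum Σ_i (−1)^i (σ with its i-th vertex removed). For instance
  ∂[v_0,v_2,v_3,v_4] = [v_2,v_3,v_4] − [v_0,v_3,v_4] + [v_0,v_2,v_4] − [v_0,v_2,v_3],
  ∂[v_1,v_2,v_3,v_4] = [v_2,v_3,v_4] − [v_1,v_3,v_4] + [v_1,v_2,v_4] − [v_1,v_2,v_3].
As a 10×5 matrix over Z this has rank 4, with invariant factors (1,1,1,1).

Computing H_k = (kernel of ∂_k) / (image of ∂_{k+1}):

  H_0: rank C_0 − rank ∂_1 = 5 − 4 = 1, and the invariant factors of ∂_1 are all 1, so H_0 ≅ Z.
  H_1: rank ker ∂_1 − rank ∂_2 = (10 − 4) − 6 = 0, and the invariant factors of ∂_2 are all 1, so H_1 ≅ 0.
  H_2: rank ker ∂_2 − rank ∂_3 = (10 − 6) − 4 = 0, and the invariant factors of ∂_3 are all 1, so H_2 ≅ 0.
  H_3: rank ker ∂_3 − rank ∂_4 = (5 − 4) − 0 = 1, and there is no ∂_4, so H_3 ≅ Z.

H_0 ≅ Z,  H_1 = 0,  H_2 = 0,  H_3 ≅ Z.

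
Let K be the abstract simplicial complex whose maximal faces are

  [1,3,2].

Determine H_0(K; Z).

K has 3 vertices, 3 edges, 1 triangle.
rank ∂_0 = 0, rank ∂_1 = 2 ⇒ b_0 = 3 − 0 − 2 = 1; all invariant factors of ∂_1 are 1 so no torsion. So H_0 ≅ Z.

H_0 ≅ Z.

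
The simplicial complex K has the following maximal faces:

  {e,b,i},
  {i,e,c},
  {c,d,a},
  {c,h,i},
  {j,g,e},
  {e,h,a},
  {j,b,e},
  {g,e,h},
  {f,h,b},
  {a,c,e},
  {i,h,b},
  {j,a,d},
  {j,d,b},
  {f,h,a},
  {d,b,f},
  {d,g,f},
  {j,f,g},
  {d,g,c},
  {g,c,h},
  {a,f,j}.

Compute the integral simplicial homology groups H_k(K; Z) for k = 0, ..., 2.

H_0 = Z,  H_1 = Z ⊕ Z/2Z,  H_2 = 0.

Take the total order a < b < c < d < e < f < g < h < i < j on the vertex set. Then K (dimension 2) consists of the simplices:

  0-simplices (10): a, b, c, d, e, f, g, h, i, j
  1-simplices (30): ac, ad, ae, af, ah, aj, bd, be, bf, bh, bi, bj, cd, ce, cg, ch, ci, df, dg, dj, eg, eh, ei, ej, fg, fh, fj, gh, gj, hi
  2-simplices (20): acd, ace, adj, aeh, afh, afj, bdf, bdj, bei, bej, bfh, bhi, cdg, cei, cgh, chi, dfg, egh, egj, fgj

giving chain groups C_0 ≅ Z^10, C_1 ≅ Z^30, C_2 ≅ Z^20.

The boundary map ∂_1: C_1 → C_0 maps an edge to its endpoints' difference, ∂[p,q] = q − p.
As a 10×30 matrix over Z this has rank 9, with invariant factors (1,1,1,1,1,1,1,1,1).

∂_2: C_2 → C_1 sends each 2-simplex [p,q,r] to [q,r] − [p,r] + [p,q]. For instance
  ∂bhi = hi − bi + bh,
  ∂adj = dj − aj + ad.
As a 30×20 matrix over Z this has rank 20, with invariant factors (1,1,1,1,1,1,1,1,1,1,1,1,1,1,1,1,1,1,1,2).

Reading off H_k = ker ∂_k / im ∂_{k+1}:

  H_0: rank C_0 − rank ∂_1 = 10 − 9 = 1, and the invariant factors of ∂_1 are all 1, so H_0 ≅ Z.
  H_1: rank ker ∂_1 − rank ∂_2 = (30 − 9) − 20 = 1, and ∂_2 has invariant factor 2 > 1, so H_1 ≅ Z ⊕ Z/2Z.
  H_2: rank ker ∂_2 − rank ∂_3 = (20 − 20) − 0 = 0, and there is no ∂_3, so H_2 ≅ 0.

As a check, the Euler characteristic is 10 − 30 + 20 = 0, which agrees with 1 − 1 + 0 = 0.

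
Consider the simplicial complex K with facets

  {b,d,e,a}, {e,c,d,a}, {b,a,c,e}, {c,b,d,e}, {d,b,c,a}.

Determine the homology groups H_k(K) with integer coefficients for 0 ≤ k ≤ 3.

Order the vertices as a < b < c < d < e. Listing each simplex with vertices in this order, K has dimension 3 with simplices:

  0-simplices (5): a, b, c, d, e
  1-simplices (10): ab, ac, ad, ae, bc, bd, be, cd, ce, de
  2-simplices (10): abc, abd, abe, acd, ace, ade, bcd, bce, bde, cde
  3-simplices (5): abcd, abce, abde, acde, bcde

Hence C_0 ≅ Z^5, C_1 ≅ Z^10, C_2 ≅ Z^10, C_3 ≅ Z^5.

Boundary ∂_1: C_1 → C_0 maps an edge to its endpoints' difference, ∂[p,q] = q − p.
The resulting 5×10 matrix has rank 4, and its Smith normal form has invariant factors (1,1,1,1).

Boundary ∂_2: C_2 → C_1 acts by ∂[p,q,r] = [q,r] − [p,r] + [p,q]. For instance
  ∂abe = be − ae + ab,
  ∂cde = de − ce + cd.
This gives a 10×10 integer matrix of rank 6; reducing to Smith normal form yields diagonal entries (1,1,1,1,1,1).

The boundary map ∂_3: C_3 → C_2 sends each 3-simplex σ to the alternating sum Σ_i (−1)^i (σ with its i-th vertex removed). For instance
  ∂acde = cde − ade + ace − acd,
  ∂abcd = bcd − acd + abd − abc.
As a 10×5 matrix over Z this has rank 4, with invariant factors (1,1,1,1).

Reading off H_k = ker ∂_k / im ∂_{k+1}:

  H_0: rank C_0 − rank ∂_1 = 5 − 4 = 1, and the invariant factors of ∂_1 are all 1, so H_0 = Z.
  H_1: rank ker ∂_1 − rank ∂_2 = (10 − 4) − 6 = 0, and the invariant factors of ∂_2 are all 1, so H_1 = 0.
  H_2: rank ker ∂_2 − rank ∂_3 = (10 − 6) − 4 = 0, and the invariant factors of ∂_3 are all 1, so H_2 = 0.
  H_3: rank ker ∂_3 − rank ∂_4 = (5 − 4) − 0 = 1, and there is no ∂_4, so H_3 = Z.

As a check, the Euler characteristic is 5 − 10 + 10 − 5 = 0, which agrees with 1 − 0 + 0 − 1 = 0.

H_0 ≅ Z,  H_1 = 0,  H_2 = 0,  H_3 ≅ Z.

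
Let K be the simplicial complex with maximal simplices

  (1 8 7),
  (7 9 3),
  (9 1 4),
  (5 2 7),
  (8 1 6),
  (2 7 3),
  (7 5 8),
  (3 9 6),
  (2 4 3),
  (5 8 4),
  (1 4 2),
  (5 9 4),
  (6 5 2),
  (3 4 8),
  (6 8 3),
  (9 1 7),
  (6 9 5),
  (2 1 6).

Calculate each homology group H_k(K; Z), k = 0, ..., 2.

Take the total order 1 < 2 < 3 < 4 < 5 < 6 < 7 < 8 < 9 on the vertex set. Then K (dimension 2) consists of the simplices:

  0-simplices (9): [1], [2], [3], [4], [5], [6], [7], [8], [9]
  1-simplices (27): (27 of them)
  2-simplices (18): [1,2,4], [1,2,6], [1,4,9], [1,6,8], [1,7,8], [1,7,9], [2,3,4], [2,3,7], [2,5,6], [2,5,7], [3,4,8], [3,6,8], [3,6,9], [3,7,9], [4,5,8], [4,5,9], [5,6,9], [5,7,8]

Hence C_0 ≅ Z^9, C_1 ≅ Z^27, C_2 ≅ Z^18.

The boundary map ∂_1: C_1 → C_0 sends each edge [p,q] (with p < q) to q − p.
As a 9×27 matrix over Z this has rank 8, with invariant factors (1,1,1,1,1,1,1,1).

Boundary ∂_2: C_2 → C_1 sends each 2-simplex [p,q,r] to [q,r] − [p,r] + [p,q]. For instance
  ∂[1,2,4] = [2,4] − [1,4] + [1,2],
  ∂[3,4,8] = [4,8] − [3,8] + [3,4].
The 27×18 boundary matrix has rank 17 and Smith normal form diag(1,1,1,1,1,1,1,1,1,1,1,1,1,1,1,1,1).

Reading off H_k = ker ∂_k / im ∂_{k+1}:

  H_0: rank C_0 − rank ∂_1 = 9 − 8 = 1, and the invariant factors of ∂_1 are all 1, so H_0 = Z.
  H_1: rank ker ∂_1 − rank ∂_2 = (27 − 8) − 17 = 2, and the invariant factors of ∂_2 are all 1, so H_1 = Z^2.
  H_2: rank ker ∂_2 − rank ∂_3 = (18 − 17) − 0 = 1, and there is no ∂_3, so H_2 = Z.

As a check, the Euler characteristic is 9 − 27 + 18 = 0, which agrees with 1 − 2 + 1 = 0.
(K is a triangulation of the torus T^2.)

H_0 = Z,  H_1 = Z^2,  H_2 = Z.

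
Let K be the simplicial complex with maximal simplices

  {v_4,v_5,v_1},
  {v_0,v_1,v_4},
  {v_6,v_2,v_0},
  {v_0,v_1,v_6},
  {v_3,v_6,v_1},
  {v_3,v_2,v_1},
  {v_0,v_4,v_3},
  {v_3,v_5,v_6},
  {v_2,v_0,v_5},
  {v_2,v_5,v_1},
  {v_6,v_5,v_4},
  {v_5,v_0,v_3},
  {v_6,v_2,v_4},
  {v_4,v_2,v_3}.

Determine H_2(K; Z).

Fix the vertex order v_0 < v_1 < v_2 < v_3 < v_4 < v_5 < v_6 and write every simplex with vertices in increasing order. Then dim K = 2 and the simplices of K are:

  0-simplices (7): [v_0], [v_1], [v_2], [v_3], [v_4], [v_5], [v_6]
  1-simplices (21): (21 of them)
  2-simplices (14): (14 of them)

Hence C_0 ≅ Z^7, C_1 ≅ Z^21, C_2 ≅ Z^14.

∂_1: C_1 → C_0 maps an edge to its endpoints' difference, ∂[p,q] = q − p.
The resulting 7×21 matrix has rank 6, and its Smith normal form has invariant factors (1,1,1,1,1,1).

∂_2: C_2 → C_1 acts by ∂[p,q,r] = [q,r] − [p,r] + [p,q]. For instance
  ∂[v_0,v_1,v_4] = [v_1,v_4] − [v_0,v_4] + [v_0,v_1],
  ∂[v_3,v_5,v_6] = [v_5,v_6] − [v_3,v_6] + [v_3,v_5].
The resulting 21×14 matrix has rank 13, and its Smith normal form has invariant factors (1,1,1,1,1,1,1,1,1,1,1,1,1).

Computing H_k = (kernel of ∂_k) / (image of ∂_{k+1}):

  H_2: rank ker ∂_2 − rank ∂_3 = (14 − 13) − 0 = 1, and there is no ∂_3, so H_2 = Z.

H_2 ≅ Z.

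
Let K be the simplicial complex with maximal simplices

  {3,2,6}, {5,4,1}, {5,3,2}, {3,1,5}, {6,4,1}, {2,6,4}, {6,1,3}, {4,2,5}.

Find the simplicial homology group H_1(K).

Order the vertices as 1 < 2 < 3 < 4 < 5 < 6. Listing each simplex with vertices in this order, K has dimension 2 with simplices:

  0-simplices (6): [1], [2], [3], [4], [5], [6]
  1-simplices (12): [1,3], [1,4], [1,5], [1,6], [2,3], [2,4], [2,5], [2,6], [3,5], [3,6], [4,5], [4,6]
  2-simplices (8): [1,3,5], [1,3,6], [1,4,5], [1,4,6], [2,3,5], [2,3,6], [2,4,5], [2,4,6]

so the chain groups are C_0 ≅ Z^6, C_1 ≅ Z^12, C_2 ≅ Z^8.

Boundary ∂_1: C_1 → C_0 sends each edge [p,q] (with p < q) to q − p.
As a 6×12 matrix over Z this has rank 5, with invariant factors (1,1,1,1,1).

Boundary ∂_2: C_2 → C_1 sends each 2-simplex [p,q,r] to [q,r] − [p,r] + [p,q]. For instance
  ∂[2,4,6] = [4,6] − [2,6] + [2,4],
  ∂[1,4,5] = [4,5] − [1,5] + [1,4].
The 12×8 boundary matrix has rank 7 and Smith normal form diag(1,1,1,1,1,1,1).

Computing H_k = (kernel of ∂_k) / (image of ∂_{k+1}):

  H_1: rank ker ∂_1 − rank ∂_2 = (12 − 5) − 7 = 0, and the invariant factors of ∂_2 are all 1, so H_1 ≅ 0.

(K is a triangulation of the 2-sphere S^2.)

H_1 = 0.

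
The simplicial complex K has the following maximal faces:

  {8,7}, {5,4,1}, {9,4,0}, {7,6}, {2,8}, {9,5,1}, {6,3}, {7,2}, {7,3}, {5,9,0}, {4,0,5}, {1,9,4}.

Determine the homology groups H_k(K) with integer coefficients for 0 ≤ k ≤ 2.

H_0 ≅ Z^2,  H_1 ≅ Z^2,  H_2 ≅ Z.

Take the total order 0 < 1 < 2 < 3 < 4 < 5 < 6 < 7 < 8 < 9 on the vertex set. Then K (dimension 2) consists of the simplices:

  0-simplices (10): [0], [1], [2], [3], [4], [5], [6], [7], [8], [9]
  1-simplices (15): [0,4], [0,5], [0,9], [1,4], [1,5], [1,9], [2,7], [2,8], [3,6], [3,7], [4,5], [4,9], [5,9], [6,7], [7,8]
  2-simplices (6): [0,4,5], [0,4,9], [0,5,9], [1,4,5], [1,4,9], [1,5,9]

so the chain groups are C_0 ≅ Z^10, C_1 ≅ Z^15, C_2 ≅ Z^6.

Boundary ∂_1: C_1 → C_0 is given by ∂[p,q] = [q] − [p]. For instance
  ∂[3,7] = [7] − [3].
As a 10×15 matrix over Z this has rank 8, with invariant factors (1,1,1,1,1,1,1,1).

Boundary ∂_2: C_2 → C_1 maps a triangle to the signed sum of its edges. For instance
  ∂[0,4,5] = [4,5] − [0,5] + [0,4],
  ∂[1,4,5] = [4,5] − [1,5] + [1,4].
As a 15×6 matrix over Z this has rank 5, with invariant factors (1,1,1,1,1).

Now H_k = ker ∂_k / im ∂_{k+1}, so:

  H_0: rank C_0 − rank ∂_1 = 10 − 8 = 2, and the invariant factors of ∂_1 are all 1, so H_0 ≅ Z^2.
  H_1: rank ker ∂_1 − rank ∂_2 = (15 − 8) − 5 = 2, and the invariant factors of ∂_2 are all 1, so H_1 ≅ Z^2.
  H_2: rank ker ∂_2 − rank ∂_3 = (6 − 5) − 0 = 1, and there is no ∂_3, so H_2 ≅ Z.

As a check, the Euler characteristic is 10 − 15 + 6 = 1, which agrees with 2 − 2 + 1 = 1.
(K is a triangulation of the disjoint union of the 2-sphere S^2 and a wedge of 2 circles.)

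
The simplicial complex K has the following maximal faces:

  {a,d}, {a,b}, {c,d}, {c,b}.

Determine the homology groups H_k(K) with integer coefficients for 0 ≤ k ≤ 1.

H_0 ≅ Z,  H_1 ≅ Z.

We work with the vertex ordering a < b < c < d. The simplices of K, each written with vertices in increasing order, are:

  0-simplices (4): a, b, c, d
  1-simplices (4): ab, ad, bc, cd

giving chain groups C_0 ≅ Z^4, C_1 ≅ Z^4.

∂_1: C_1 → C_0 is given by ∂[p,q] = [q] − [p]. For instance
  ∂bc = c − b.
As a 4×4 matrix over Z this has rank 3, with invariant factors (1,1,1).

Reading off H_k = ker ∂_k / im ∂_{k+1}:

  H_0: rank C_0 − rank ∂_1 = 4 − 3 = 1, and the invariant factors of ∂_1 are all 1, so H_0 ≅ Z.
  H_1: rank ker ∂_1 − rank ∂_2 = (4 − 3) − 0 = 1, and there is no ∂_2, so H_1 ≅ Z.

As a check, the Euler characteristic is 4 − 4 = 0, which agrees with 1 − 1 = 0.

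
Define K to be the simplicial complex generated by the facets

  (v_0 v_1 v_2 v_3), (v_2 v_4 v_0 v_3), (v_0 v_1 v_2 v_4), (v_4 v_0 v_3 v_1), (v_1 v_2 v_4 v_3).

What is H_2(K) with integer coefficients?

Take the total order v_0 < v_1 < v_2 < v_3 < v_4 on the vertex set. Then K (dimension 3) consists of the simplices:

  0-simplices (5): [v_0], [v_1], [v_2], [v_3], [v_4]
  1-simplices (10): [v_0,v_1], [v_0,v_2], [v_0,v_3], [v_0,v_4], [v_1,v_2], [v_1,v_3], [v_1,v_4], [v_2,v_3], [v_2,v_4], [v_3,v_4]
  2-simplices (10): [v_0,v_1,v_2], [v_0,v_1,v_3], [v_0,v_1,v_4], [v_0,v_2,v_3], [v_0,v_2,v_4], [v_0,v_3,v_4], [v_1,v_2,v_3], [v_1,v_2,v_4], [v_1,v_3,v_4], [v_2,v_3,v_4]
  3-simplices (5): [v_0,v_1,v_2,v_3], [v_0,v_1,v_2,v_4], [v_0,v_1,v_3,v_4], [v_0,v_2,v_3,v_4], [v_1,v_2,v_3,v_4]

giving chain groups C_0 ≅ Z^5, C_1 ≅ Z^10, C_2 ≅ Z^10, C_3 ≅ Z^5.

∂_1: C_1 → C_0 is given by ∂[p,q] = [q] − [p].
This gives a 5×10 integer matrix of rank 4; reducing to Smith normal form yields diagonal entries (1,1,1,1).

∂_2: C_2 → C_1 maps a triangle to the signed sum of its edges. For instance
  ∂[v_1,v_2,v_4] = [v_2,v_4] − [v_1,v_4] + [v_1,v_2],
  ∂[v_0,v_1,v_3] = [v_1,v_3] − [v_0,v_3] + [v_0,v_1].
The resulting 10×10 matrix has rank 6, and its Smith normal form has invariant factors (1,1,1,1,1,1).

The boundary map ∂_3: C_3 → C_2 sends each 3-simplex σ to the alternating sum Σ_i (−1)^i (σ with its i-th vertex removed). For instance
  ∂[v_0,v_1,v_3,v_4] = [v_1,v_3,v_4] − [v_0,v_3,v_4] + [v_0,v_1,v_4] − [v_0,v_1,v_3],
  ∂[v_0,v_1,v_2,v_3] = [v_1,v_2,v_3] − [v_0,v_2,v_3] + [v_0,v_1,v_3] − [v_0,v_1,v_2].
As a 10×5 matrix over Z this has rank 4, with invariant factors (1,1,1,1).

From H_k ≅ ker(∂_k) / im(∂_{k+1}) we obtain:

  H_2: rank ker ∂_2 − rank ∂_3 = (10 − 6) − 4 = 0, and the invariant factors of ∂_3 are all 1, so H_2 = 0.

(K is a triangulation of the 3-sphere S^3.)

H_2 = 0.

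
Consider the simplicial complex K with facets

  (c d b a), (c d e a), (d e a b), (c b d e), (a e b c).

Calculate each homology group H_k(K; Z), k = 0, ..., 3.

Fix the vertex order a < b < c < d < e and write every simplex with vertices in increasing order. Then dim K = 3 and the simplices of K are:

  0-simplices (5): a, b, c, d, e
  1-simplices (10): ab, ac, ad, ae, bc, bd, be, cd, ce, de
  2-simplices (10): abc, abd, abe, acd, ace, ade, bcd, bce, bde, cde
  3-simplices (5): abcd, abce, abde, acde, bcde

Hence C_0 ≅ Z^5, C_1 ≅ Z^10, C_2 ≅ Z^10, C_3 ≅ Z^5.

The boundary map ∂_1: C_1 → C_0 sends each edge [p,q] (with p < q) to q − p. For instance
  ∂ad = d − a.
This gives a 5×10 integer matrix of rank 4; reducing to Smith normal form yields diagonal entries (1,1,1,1).

The boundary map ∂_2: C_2 → C_1 maps a triangle to the signed sum of its edges. For instance
  ∂cde = de − ce + cd,
  ∂ade = de − ae + ad.
The resulting 10×10 matrix has rank 6, and its Smith normal form has invariant factors (1,1,1,1,1,1).

Boundary ∂_3: C_3 → C_2 sends each 3-simplex σ to the alternating sum Σ_i (−1)^i (σ with its i-th vertex removed). For instance
  ∂acde = cde − ade + ace − acd,
  ∂abcd = bcd − acd + abd − abc.
As a 10×5 matrix over Z this has rank 4, with invariant factors (1,1,1,1).

Computing H_k = (kernel of ∂_k) / (image of ∂_{k+1}):

  H_0: rank C_0 − rank ∂_1 = 5 − 4 = 1, and the invariant factors of ∂_1 are all 1, so H_0 ≅ Z.
  H_1: rank ker ∂_1 − rank ∂_2 = (10 − 4) − 6 = 0, and the invariant factors of ∂_2 are all 1, so H_1 ≅ 0.
  H_2: rank ker ∂_2 − rank ∂_3 = (10 − 6) − 4 = 0, and the invariant factors of ∂_3 are all 1, so H_2 ≅ 0.
  H_3: rank ker ∂_3 − rank ∂_4 = (5 − 4) − 0 = 1, and there is no ∂_4, so H_3 ≅ Z.

H_0 = Z,  H_1 = 0,  H_2 = 0,  H_3 = Z.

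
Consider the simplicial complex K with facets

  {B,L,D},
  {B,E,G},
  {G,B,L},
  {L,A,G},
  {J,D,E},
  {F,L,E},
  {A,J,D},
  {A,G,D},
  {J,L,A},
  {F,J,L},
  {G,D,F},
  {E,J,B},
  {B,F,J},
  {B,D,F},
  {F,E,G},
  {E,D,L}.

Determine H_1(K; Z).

H_1 = Z^2.

Take the total order A < B < D < E < F < G < J < L on the vertex set. Then K (dimension 2) consists of the simplices:

  0-simplices (8): A, B, D, E, F, G, J, L
  1-simplices (24): AD, AG, AJ, AL, BD, BE, BF, BG, BJ, BL, DE, DF, DG, DJ, DL, EF, EG, EJ, EL, FG, FJ, FL, GL, JL
  2-simplices (16): ADG, ADJ, AGL, AJL, BDF, BDL, BEG, BEJ, BFJ, BGL, DEJ, DEL, DFG, EFG, EFL, FJL

giving chain groups C_0 ≅ Z^8, C_1 ≅ Z^24, C_2 ≅ Z^16.

Boundary ∂_1: C_1 → C_0 maps an edge to its endpoints' difference, ∂[p,q] = q − p. For instance
  ∂AD = D − A.
This gives a 8×24 integer matrix of rank 7; reducing to Smith normal form yields diagonal entries (1,1,1,1,1,1,1).

∂_2: C_2 → C_1 sends each 2-simplex [p,q,r] to [q,r] − [p,r] + [p,q]. For instance
  ∂BGL = GL − BL + BG,
  ∂EFG = FG − EG + EF.
As a 24×16 matrix over Z this has rank 15, with invariant factors (1,1,1,1,1,1,1,1,1,1,1,1,1,1,1).

From H_k ≅ ker(∂_k) / im(∂_{k+1}) we obtain:

  H_1: rank ker ∂_1 − rank ∂_2 = (24 − 7) − 15 = 2, and the invariant factors of ∂_2 are all 1, so H_1 = Z^2.

(K is a triangulation of the torus T^2.)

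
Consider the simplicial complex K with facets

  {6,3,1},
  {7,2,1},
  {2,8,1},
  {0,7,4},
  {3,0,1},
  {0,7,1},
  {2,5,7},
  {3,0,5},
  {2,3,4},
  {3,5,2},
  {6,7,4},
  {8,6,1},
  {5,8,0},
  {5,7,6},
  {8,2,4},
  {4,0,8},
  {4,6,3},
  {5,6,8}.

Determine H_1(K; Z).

We work with the vertex ordering 0 < 1 < 2 < 3 < 4 < 5 < 6 < 7 < 8. The simplices of K, each written with vertices in increasing order, are:

  0-simplices (9): [0], [1], [2], [3], [4], [5], [6], [7], [8]
  1-simplices (27): (27 of them)
  2-simplices (18): [0,1,3], [0,1,7], [0,3,5], [0,4,7], [0,4,8], [0,5,8], [1,2,7], [1,2,8], [1,3,6], [1,6,8], [2,3,4], [2,3,5], [2,4,8], [2,5,7], [3,4,6], [4,6,7], [5,6,7], [5,6,8]

so the chain groups are C_0 ≅ Z^9, C_1 ≅ Z^27, C_2 ≅ Z^18.

The boundary map ∂_1: C_1 → C_0 is given by ∂[p,q] = [q] − [p].
The 9×27 boundary matrix has rank 8 and Smith normal form diag(1,1,1,1,1,1,1,1).

∂_2: C_2 → C_1 sends each 2-simplex [p,q,r] to [q,r] − [p,r] + [p,q]. For instance
  ∂[2,3,5] = [3,5] − [2,5] + [2,3],
  ∂[0,3,5] = [3,5] − [0,5] + [0,3].
The resulting 27×18 matrix has rank 17, and its Smith normal form has invariant factors (1,1,1,1,1,1,1,1,1,1,1,1,1,1,1,1,1).

Reading off H_k = ker ∂_k / im ∂_{k+1}:

  H_1: rank ker ∂_1 − rank ∂_2 = (27 − 8) − 17 = 2, and the invariant factors of ∂_2 are all 1, so H_1 ≅ Z^2.

H_1 ≅ Z^2.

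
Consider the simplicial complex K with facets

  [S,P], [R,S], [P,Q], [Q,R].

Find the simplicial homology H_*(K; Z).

Order the vertices as P < Q < R < S. Listing each simplex with vertices in this order, K has dimension 1 with simplices:

  0-simplices (4): P, Q, R, S
  1-simplices (4): PQ, PS, QR, RS

so the chain groups are C_0 ≅ Z^4, C_1 ≅ Z^4.

Boundary ∂_1: C_1 → C_0 maps an edge to its endpoints' difference, ∂[p,q] = q − p. For instance
  ∂PS = S − P.
This gives a 4×4 integer matrix of rank 3; reducing to Smith normal form yields diagonal entries (1,1,1).

Reading off H_k = ker ∂_k / im ∂_{k+1}:

  H_0: rank C_0 − rank ∂_1 = 4 − 3 = 1, and the invariant factors of ∂_1 are all 1, so H_0 = Z.
  H_1: rank ker ∂_1 − rank ∂_2 = (4 − 3) − 0 = 1, and there is no ∂_2, so H_1 = Z.

H_0 ≅ Z,  H_1 ≅ Z.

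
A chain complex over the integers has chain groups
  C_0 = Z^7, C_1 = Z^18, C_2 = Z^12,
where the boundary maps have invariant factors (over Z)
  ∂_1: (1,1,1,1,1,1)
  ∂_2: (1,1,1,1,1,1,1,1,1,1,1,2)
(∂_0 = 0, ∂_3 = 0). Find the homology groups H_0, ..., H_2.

H_0 ≅ Z,  H_1 ≅ Z/2,  H_2 = 0.

H_0: b_0 = 7 − 0 − 6 = 1; torsion from ∂_1 factors > 1: none. So H_0 ≅ Z.
H_1: b_1 = 18 − 6 − 12 = 0; torsion from ∂_2 factors > 1: [2]. So H_1 ≅ Z/2.
H_2: b_2 = 12 − 12 − 0 = 0; torsion from ∂_3 factors > 1: none. So H_2 ≅ 0.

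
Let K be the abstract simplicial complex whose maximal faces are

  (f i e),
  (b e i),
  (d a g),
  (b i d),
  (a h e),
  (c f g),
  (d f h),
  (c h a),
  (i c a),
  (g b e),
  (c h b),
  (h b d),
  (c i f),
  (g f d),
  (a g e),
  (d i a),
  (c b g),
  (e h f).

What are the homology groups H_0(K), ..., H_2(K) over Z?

H_0 = Z,  H_1 = Z^2,  H_2 = Z.

We work with the vertex ordering a < b < c < d < e < f < g < h < i. The simplices of K, each written with vertices in increasing order, are:

  0-simplices (9): a, b, c, d, e, f, g, h, i
  1-simplices (27): ac, ad, ae, ag, ah, ai, bc, bd, be, bg, bh, bi, cf, cg, ch, ci, df, dg, dh, di, ef, eg, eh, ei, fg, fh, fi
  2-simplices (18): ach, aci, adg, adi, aeg, aeh, bcg, bch, bdh, bdi, beg, bei, cfg, cfi, dfg, dfh, efh, efi

Hence C_0 ≅ Z^9, C_1 ≅ Z^27, C_2 ≅ Z^18.

Boundary ∂_1: C_1 → C_0 is given by ∂[p,q] = [q] − [p]. For instance
  ∂bi = i − b.
The 9×27 boundary matrix has rank 8 and Smith normal form diag(1,1,1,1,1,1,1,1).

The boundary map ∂_2: C_2 → C_1 maps a triangle to the signed sum of its edges. For instance
  ∂aci = ci − ai + ac,
  ∂bdi = di − bi + bd.
The 27×18 boundary matrix has rank 17 and Smith normal form diag(1,1,1,1,1,1,1,1,1,1,1,1,1,1,1,1,1).

Reading off H_k = ker ∂_k / im ∂_{k+1}:

  H_0: rank C_0 − rank ∂_1 = 9 − 8 = 1, and the invariant factors of ∂_1 are all 1, so H_0 ≅ Z.
  H_1: rank ker ∂_1 − rank ∂_2 = (27 − 8) − 17 = 2, and the invariant factors of ∂_2 are all 1, so H_1 ≅ Z^2.
  H_2: rank ker ∂_2 − rank ∂_3 = (18 − 17) − 0 = 1, and there is no ∂_3, so H_2 ≅ Z.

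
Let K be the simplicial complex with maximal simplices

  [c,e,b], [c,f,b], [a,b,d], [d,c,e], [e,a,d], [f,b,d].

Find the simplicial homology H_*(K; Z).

Fix the vertex order a < b < c < d < e < f and write every simplex with vertices in increasing order. Then dim K = 2 and the simplices of K are:

  0-simplices (6): a, b, c, d, e, f
  1-simplices (12): ab, ad, ae, bc, bd, be, bf, cd, ce, cf, de, df
  2-simplices (6): abd, ade, bce, bcf, bdf, cde

so the chain groups are C_0 ≅ Z^6, C_1 ≅ Z^12, C_2 ≅ Z^6.

∂_1: C_1 → C_0 sends each edge [p,q] (with p < q) to q − p. For instance
  ∂cf = f − c.
The 6×12 boundary matrix has rank 5 and Smith normal form diag(1,1,1,1,1).

Boundary ∂_2: C_2 → C_1 maps a triangle to the signed sum of its edges. For instance
  ∂bcf = cf − bf + bc,
  ∂cde = de − ce + cd.
The 12×6 boundary matrix has rank 6 and Smith normal form diag(1,1,1,1,1,1).

Computing H_k = (kernel of ∂_k) / (image of ∂_{k+1}):

  H_0: rank C_0 − rank ∂_1 = 6 − 5 = 1, and the invariant factors of ∂_1 are all 1, so H_0 ≅ Z.
  H_1: rank ker ∂_1 − rank ∂_2 = (12 − 5) − 6 = 1, and the invariant factors of ∂_2 are all 1, so H_1 ≅ Z.
  H_2: rank ker ∂_2 − rank ∂_3 = (6 − 6) − 0 = 0, and there is no ∂_3, so H_2 ≅ 0.

As a check, the Euler characteristic is 6 − 12 + 6 = 0, which agrees with 1 − 1 + 0 = 0.
(K is a triangulation of the cylinder S^1 x I.)

H_0 = Z,  H_1 = Z,  H_2 = 0.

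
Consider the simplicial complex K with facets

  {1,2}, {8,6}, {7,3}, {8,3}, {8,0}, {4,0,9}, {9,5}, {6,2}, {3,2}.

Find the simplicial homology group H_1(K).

Fix the vertex order 0 < 1 < 2 < 3 < 4 < 5 < 6 < 7 < 8 < 9 and write every simplex with vertices in increasing order. Then dim K = 2 and the simplices of K are:

  0-simplices (10): [0], [1], [2], [3], [4], [5], [6], [7], [8], [9]
  1-simplices (11): [0,4], [0,8], [0,9], [1,2], [2,3], [2,6], [3,7], [3,8], [4,9], [5,9], [6,8]
  2-simplices (1): [0,4,9]

giving chain groups C_0 ≅ Z^10, C_1 ≅ Z^11, C_2 ≅ Z^1.

The boundary map ∂_1: C_1 → C_0 maps an edge to its endpoints' difference, ∂[p,q] = q − p.
The resulting 10×11 matrix has rank 9, and its Smith normal form has invariant factors (1,1,1,1,1,1,1,1,1).

∂_2: C_2 → C_1 acts by ∂[p,q,r] = [q,r] − [p,r] + [p,q]. For instance
  ∂[0,4,9] = [4,9] − [0,9] + [0,4].
The 11×1 boundary matrix has rank 1 and Smith normal form diag(1).

From H_k ≅ ker(∂_k) / im(∂_{k+1}) we obtain:

  H_1: rank ker ∂_1 − rank ∂_2 = (11 − 9) − 1 = 1, and the invariant factors of ∂_2 are all 1, so H_1 = Z.

H_1 ≅ Z.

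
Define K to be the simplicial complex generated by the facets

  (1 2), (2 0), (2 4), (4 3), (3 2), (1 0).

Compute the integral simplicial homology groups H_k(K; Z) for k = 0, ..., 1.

H_0 ≅ Z,  H_1 ≅ Z^2.

Fix the vertex order 0 < 1 < 2 < 3 < 4 and write every simplex with vertices in increasing order. Then dim K = 1 and the simplices of K are:

  0-simplices (5): [0], [1], [2], [3], [4]
  1-simplices (6): [0,1], [0,2], [1,2], [2,3], [2,4], [3,4]

Hence C_0 ≅ Z^5, C_1 ≅ Z^6.

Boundary ∂_1: C_1 → C_0 sends each edge [p,q] (with p < q) to q − p.
The resulting 5×6 matrix has rank 4, and its Smith normal form has invariant factors (1,1,1,1).

From H_k ≅ ker(∂_k) / im(∂_{k+1}) we obtain:

  H_0: rank C_0 − rank ∂_1 = 5 − 4 = 1, and the invariant factors of ∂_1 are all 1, so H_0 ≅ Z.
  H_1: rank ker ∂_1 − rank ∂_2 = (6 − 4) − 0 = 2, and there is no ∂_2, so H_1 ≅ Z^2.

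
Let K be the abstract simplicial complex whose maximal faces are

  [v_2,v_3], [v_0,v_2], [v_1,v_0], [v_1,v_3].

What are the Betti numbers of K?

b_0 = 1, b_1 = 1.

Fix the vertex order v_0 < v_1 < v_2 < v_3 and write every simplex with vertices in increasing order. Then dim K = 1 and the simplices of K are:

  0-simplices (4): [v_0], [v_1], [v_2], [v_3]
  1-simplices (4): [v_0,v_1], [v_0,v_2], [v_1,v_3], [v_2,v_3]

so the chain groups are C_0 ≅ Z^4, C_1 ≅ Z^4.

Boundary ∂_1: C_1 → C_0 is given by ∂[p,q] = [q] − [p].
The resulting 4×4 matrix has rank 3, and its Smith normal form has invariant factors (1,1,1).

Now H_k = ker ∂_k / im ∂_{k+1}, so:

  H_0: rank C_0 − rank ∂_1 = 4 − 3 = 1, and the invariant factors of ∂_1 are all 1, so H_0 ≅ Z.
  H_1: rank ker ∂_1 − rank ∂_2 = (4 − 3) − 0 = 1, and there is no ∂_2, so H_1 ≅ Z.

Hence the Betti numbers are b_0 = 1, b_1 = 1.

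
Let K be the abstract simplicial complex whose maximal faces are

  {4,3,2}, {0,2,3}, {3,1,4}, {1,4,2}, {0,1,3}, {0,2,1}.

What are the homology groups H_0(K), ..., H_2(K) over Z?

We work with the vertex ordering 0 < 1 < 2 < 3 < 4. The simplices of K, each written with vertices in increasing order, are:

  0-simplices (5): [0], [1], [2], [3], [4]
  1-simplices (9): [0,1], [0,2], [0,3], [1,2], [1,3], [1,4], [2,3], [2,4], [3,4]
  2-simplices (6): [0,1,2], [0,1,3], [0,2,3], [1,2,4], [1,3,4], [2,3,4]

giving chain groups C_0 ≅ Z^5, C_1 ≅ Z^9, C_2 ≅ Z^6.

∂_1: C_1 → C_0 is given by ∂[p,q] = [q] − [p].
This gives a 5×9 integer matrix of rank 4; reducing to Smith normal form yields diagonal entries (1,1,1,1).

The boundary map ∂_2: C_2 → C_1 acts by ∂[p,q,r] = [q,r] − [p,r] + [p,q]. For instance
  ∂[0,2,3] = [2,3] − [0,3] + [0,2],
  ∂[1,2,4] = [2,4] − [1,4] + [1,2].
The resulting 9×6 matrix has rank 5, and its Smith normal form has invariant factors (1,1,1,1,1).

Reading off H_k = ker ∂_k / im ∂_{k+1}:

  H_0: rank C_0 − rank ∂_1 = 5 − 4 = 1, and the invariant factors of ∂_1 are all 1, so H_0 ≅ Z.
  H_1: rank ker ∂_1 − rank ∂_2 = (9 − 4) − 5 = 0, and the invariant factors of ∂_2 are all 1, so H_1 ≅ 0.
  H_2: rank ker ∂_2 − rank ∂_3 = (6 − 5) − 0 = 1, and there is no ∂_3, so H_2 ≅ Z.

As a check, the Euler characteristic is 5 − 9 + 6 = 2, which agrees with 1 − 0 + 1 = 2.
(K is a triangulation of the 2-sphere S^2.)

H_0 = Z,  H_1 = 0,  H_2 = Z.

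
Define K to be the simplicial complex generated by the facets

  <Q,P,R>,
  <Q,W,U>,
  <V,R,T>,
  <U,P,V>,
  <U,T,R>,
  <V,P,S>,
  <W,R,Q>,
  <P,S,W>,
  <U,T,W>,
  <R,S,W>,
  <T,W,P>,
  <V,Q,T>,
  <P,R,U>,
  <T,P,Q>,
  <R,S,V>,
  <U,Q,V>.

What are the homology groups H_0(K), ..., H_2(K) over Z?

H_0 ≅ Z,  H_1 ≅ Z^2,  H_2 ≅ Z.

Order the vertices as P < Q < R < S < T < U < V < W. Listing each simplex with vertices in this order, K has dimension 2 with simplices:

  0-simplices (8): P, Q, R, S, T, U, V, W
  1-simplices (24): PQ, PR, PS, PT, PU, PV, PW, QR, QT, QU, QV, QW, RS, RT, RU, RV, RW, SV, SW, TU, TV, TW, UV, UW
  2-simplices (16): PQR, PQT, PRU, PSV, PSW, PTW, PUV, QRW, QTV, QUV, QUW, RSV, RSW, RTU, RTV, TUW

giving chain groups C_0 ≅ Z^8, C_1 ≅ Z^24, C_2 ≅ Z^16.

∂_1: C_1 → C_0 maps an edge to its endpoints' difference, ∂[p,q] = q − p. For instance
  ∂RW = W − R.
This gives a 8×24 integer matrix of rank 7; reducing to Smith normal form yields diagonal entries (1,1,1,1,1,1,1).

∂_2: C_2 → C_1 sends each 2-simplex [p,q,r] to [q,r] − [p,r] + [p,q]. For instance
  ∂RSV = SV − RV + RS,
  ∂PRU = RU − PU + PR.
As a 24×16 matrix over Z this has rank 15, with invariant factors (1,1,1,1,1,1,1,1,1,1,1,1,1,1,1).

Computing H_k = (kernel of ∂_k) / (image of ∂_{k+1}):

  H_0: rank C_0 − rank ∂_1 = 8 − 7 = 1, and the invariant factors of ∂_1 are all 1, so H_0 = Z.
  H_1: rank ker ∂_1 − rank ∂_2 = (24 − 7) − 15 = 2, and the invariant factors of ∂_2 are all 1, so H_1 = Z^2.
  H_2: rank ker ∂_2 − rank ∂_3 = (16 − 15) − 0 = 1, and there is no ∂_3, so H_2 = Z.

As a check, the Euler characteristic is 8 − 24 + 16 = 0, which agrees with 1 − 2 + 1 = 0.
(K is a triangulation of the torus T^2.)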